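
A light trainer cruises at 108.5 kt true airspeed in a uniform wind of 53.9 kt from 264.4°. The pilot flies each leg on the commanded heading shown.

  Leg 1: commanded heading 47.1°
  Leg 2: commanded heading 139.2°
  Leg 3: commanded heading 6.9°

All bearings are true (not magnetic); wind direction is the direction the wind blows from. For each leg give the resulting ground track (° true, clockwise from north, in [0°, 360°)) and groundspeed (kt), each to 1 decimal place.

Leg 1: track=59.3°, groundspeed=154.9 kt
Leg 2: track=121.7°, groundspeed=146.4 kt
Leg 3: track=30.5°, groundspeed=131.2 kt

Leg 1: heading 47.1°; drift +12.2° → track 59.3°, groundspeed 154.9 kt
Leg 2: heading 139.2°; drift -17.5° → track 121.7°, groundspeed 146.4 kt
Leg 3: heading 6.9°; drift +23.6° → track 30.5°, groundspeed 131.2 kt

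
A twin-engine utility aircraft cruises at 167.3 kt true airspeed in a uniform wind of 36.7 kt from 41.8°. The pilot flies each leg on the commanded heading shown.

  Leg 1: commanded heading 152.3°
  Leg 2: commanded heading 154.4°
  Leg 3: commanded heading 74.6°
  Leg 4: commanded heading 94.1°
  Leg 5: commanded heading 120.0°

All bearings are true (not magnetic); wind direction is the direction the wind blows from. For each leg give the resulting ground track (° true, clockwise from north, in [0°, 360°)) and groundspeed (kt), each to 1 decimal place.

Leg 1: heading 152.3°; drift +10.8° → track 163.1°, groundspeed 183.4 kt
Leg 2: heading 154.4°; drift +10.6° → track 165.0°, groundspeed 184.5 kt
Leg 3: heading 74.6°; drift +8.3° → track 82.9°, groundspeed 137.9 kt
Leg 4: heading 94.1°; drift +11.3° → track 105.4°, groundspeed 147.7 kt
Leg 5: heading 120.0°; drift +12.7° → track 132.7°, groundspeed 163.8 kt

Leg 1: track=163.1°, groundspeed=183.4 kt
Leg 2: track=165.0°, groundspeed=184.5 kt
Leg 3: track=82.9°, groundspeed=137.9 kt
Leg 4: track=105.4°, groundspeed=147.7 kt
Leg 5: track=132.7°, groundspeed=163.8 kt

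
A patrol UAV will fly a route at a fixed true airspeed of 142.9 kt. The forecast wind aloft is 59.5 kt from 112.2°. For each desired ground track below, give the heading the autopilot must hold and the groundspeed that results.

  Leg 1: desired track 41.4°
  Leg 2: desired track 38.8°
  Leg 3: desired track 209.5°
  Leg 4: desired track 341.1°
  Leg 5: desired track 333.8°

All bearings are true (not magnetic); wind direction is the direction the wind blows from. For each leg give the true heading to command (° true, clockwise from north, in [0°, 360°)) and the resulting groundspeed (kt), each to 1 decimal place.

Leg 1: desired track 41.4°; wind correction +23.2° → command heading 64.6°, groundspeed 111.8 kt
Leg 2: desired track 38.8°; wind correction +23.5° → command heading 62.3°, groundspeed 114.0 kt
Leg 3: desired track 209.5°; wind correction -24.4° → command heading 185.1°, groundspeed 137.7 kt
Leg 4: desired track 341.1°; wind correction +18.3° → command heading 359.4°, groundspeed 174.8 kt
Leg 5: desired track 333.8°; wind correction +16.0° → command heading 349.8°, groundspeed 181.8 kt

Leg 1: heading=64.6°, groundspeed=111.8 kt
Leg 2: heading=62.3°, groundspeed=114.0 kt
Leg 3: heading=185.1°, groundspeed=137.7 kt
Leg 4: heading=359.4°, groundspeed=174.8 kt
Leg 5: heading=349.8°, groundspeed=181.8 kt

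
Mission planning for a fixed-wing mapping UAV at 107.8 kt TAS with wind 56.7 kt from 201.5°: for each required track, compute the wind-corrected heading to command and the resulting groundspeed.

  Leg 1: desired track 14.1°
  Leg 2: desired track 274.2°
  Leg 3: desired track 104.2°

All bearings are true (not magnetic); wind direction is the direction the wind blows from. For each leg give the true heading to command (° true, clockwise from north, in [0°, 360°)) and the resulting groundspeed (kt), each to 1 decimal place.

Leg 1: desired track 14.1°; wind correction -3.9° → command heading 10.2°, groundspeed 163.8 kt
Leg 2: desired track 274.2°; wind correction -30.1° → command heading 244.1°, groundspeed 76.4 kt
Leg 3: desired track 104.2°; wind correction +31.4° → command heading 135.6°, groundspeed 99.2 kt

Leg 1: heading=10.2°, groundspeed=163.8 kt
Leg 2: heading=244.1°, groundspeed=76.4 kt
Leg 3: heading=135.6°, groundspeed=99.2 kt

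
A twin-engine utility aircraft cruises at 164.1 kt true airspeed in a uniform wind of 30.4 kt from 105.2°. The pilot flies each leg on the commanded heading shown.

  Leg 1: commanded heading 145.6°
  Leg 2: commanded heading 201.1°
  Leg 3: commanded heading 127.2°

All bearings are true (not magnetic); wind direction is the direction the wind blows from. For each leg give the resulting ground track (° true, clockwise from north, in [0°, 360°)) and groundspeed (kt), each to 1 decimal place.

Leg 1: heading 145.6°; drift +8.0° → track 153.6°, groundspeed 142.3 kt
Leg 2: heading 201.1°; drift +10.2° → track 211.3°, groundspeed 169.9 kt
Leg 3: heading 127.2°; drift +4.8° → track 132.0°, groundspeed 136.4 kt

Leg 1: track=153.6°, groundspeed=142.3 kt
Leg 2: track=211.3°, groundspeed=169.9 kt
Leg 3: track=132.0°, groundspeed=136.4 kt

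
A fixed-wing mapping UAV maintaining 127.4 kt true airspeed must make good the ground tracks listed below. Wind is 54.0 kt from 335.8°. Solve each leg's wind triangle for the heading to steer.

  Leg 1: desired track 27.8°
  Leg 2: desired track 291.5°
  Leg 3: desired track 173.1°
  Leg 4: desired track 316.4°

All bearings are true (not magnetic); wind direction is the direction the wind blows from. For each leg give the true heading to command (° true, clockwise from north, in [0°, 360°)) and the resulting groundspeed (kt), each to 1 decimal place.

Leg 1: heading=8.3°, groundspeed=86.8 kt
Leg 2: heading=308.7°, groundspeed=83.0 kt
Leg 3: heading=180.3°, groundspeed=177.9 kt
Leg 4: heading=324.5°, groundspeed=75.2 kt

Leg 1: desired track 27.8°; wind correction -19.5° → command heading 8.3°, groundspeed 86.8 kt
Leg 2: desired track 291.5°; wind correction +17.2° → command heading 308.7°, groundspeed 83.0 kt
Leg 3: desired track 173.1°; wind correction +7.2° → command heading 180.3°, groundspeed 177.9 kt
Leg 4: desired track 316.4°; wind correction +8.1° → command heading 324.5°, groundspeed 75.2 kt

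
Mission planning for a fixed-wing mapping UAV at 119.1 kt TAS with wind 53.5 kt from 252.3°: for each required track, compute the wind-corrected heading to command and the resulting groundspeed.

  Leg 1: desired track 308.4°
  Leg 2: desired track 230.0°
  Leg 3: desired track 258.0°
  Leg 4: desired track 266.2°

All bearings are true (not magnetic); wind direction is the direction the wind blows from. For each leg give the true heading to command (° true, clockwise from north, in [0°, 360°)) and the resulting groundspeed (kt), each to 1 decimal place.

Leg 1: heading=286.5°, groundspeed=80.7 kt
Leg 2: heading=239.8°, groundspeed=67.9 kt
Leg 3: heading=255.4°, groundspeed=65.7 kt
Leg 4: heading=260.0°, groundspeed=66.5 kt

Leg 1: desired track 308.4°; wind correction -21.9° → command heading 286.5°, groundspeed 80.7 kt
Leg 2: desired track 230.0°; wind correction +9.8° → command heading 239.8°, groundspeed 67.9 kt
Leg 3: desired track 258.0°; wind correction -2.6° → command heading 255.4°, groundspeed 65.7 kt
Leg 4: desired track 266.2°; wind correction -6.2° → command heading 260.0°, groundspeed 66.5 kt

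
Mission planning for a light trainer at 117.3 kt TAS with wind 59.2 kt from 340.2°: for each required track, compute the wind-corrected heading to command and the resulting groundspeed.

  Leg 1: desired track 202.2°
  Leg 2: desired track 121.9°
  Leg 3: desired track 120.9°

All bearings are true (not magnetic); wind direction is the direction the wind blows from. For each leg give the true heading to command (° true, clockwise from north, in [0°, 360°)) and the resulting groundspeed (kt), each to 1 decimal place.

Leg 1: desired track 202.2°; wind correction +19.7° → command heading 221.9°, groundspeed 154.4 kt
Leg 2: desired track 121.9°; wind correction -18.2° → command heading 103.7°, groundspeed 157.9 kt
Leg 3: desired track 120.9°; wind correction -18.6° → command heading 102.3°, groundspeed 157.0 kt

Leg 1: heading=221.9°, groundspeed=154.4 kt
Leg 2: heading=103.7°, groundspeed=157.9 kt
Leg 3: heading=102.3°, groundspeed=157.0 kt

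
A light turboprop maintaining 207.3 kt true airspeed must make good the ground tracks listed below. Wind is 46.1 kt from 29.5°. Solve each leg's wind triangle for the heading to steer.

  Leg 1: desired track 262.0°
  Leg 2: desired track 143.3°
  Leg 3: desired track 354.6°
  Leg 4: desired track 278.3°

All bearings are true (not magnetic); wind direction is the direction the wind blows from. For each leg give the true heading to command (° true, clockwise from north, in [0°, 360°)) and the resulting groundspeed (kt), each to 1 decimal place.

Leg 1: heading=272.2°, groundspeed=232.1 kt
Leg 2: heading=131.6°, groundspeed=221.6 kt
Leg 3: heading=1.9°, groundspeed=167.8 kt
Leg 4: heading=290.3°, groundspeed=219.5 kt

Leg 1: desired track 262.0°; wind correction +10.2° → command heading 272.2°, groundspeed 232.1 kt
Leg 2: desired track 143.3°; wind correction -11.7° → command heading 131.6°, groundspeed 221.6 kt
Leg 3: desired track 354.6°; wind correction +7.3° → command heading 1.9°, groundspeed 167.8 kt
Leg 4: desired track 278.3°; wind correction +12.0° → command heading 290.3°, groundspeed 219.5 kt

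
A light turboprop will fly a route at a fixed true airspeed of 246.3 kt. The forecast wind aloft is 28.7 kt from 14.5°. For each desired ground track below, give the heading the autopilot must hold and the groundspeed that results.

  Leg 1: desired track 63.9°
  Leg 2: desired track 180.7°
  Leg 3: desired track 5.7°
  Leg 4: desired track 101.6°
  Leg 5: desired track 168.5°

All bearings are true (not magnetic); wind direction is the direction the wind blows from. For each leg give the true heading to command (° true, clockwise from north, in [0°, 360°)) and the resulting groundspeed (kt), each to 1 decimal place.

Leg 1: desired track 63.9°; wind correction -5.1° → command heading 58.8°, groundspeed 226.7 kt
Leg 2: desired track 180.7°; wind correction -1.6° → command heading 179.1°, groundspeed 274.1 kt
Leg 3: desired track 5.7°; wind correction +1.0° → command heading 6.7°, groundspeed 217.9 kt
Leg 4: desired track 101.6°; wind correction -6.7° → command heading 94.9°, groundspeed 243.2 kt
Leg 5: desired track 168.5°; wind correction -2.9° → command heading 165.6°, groundspeed 271.8 kt

Leg 1: heading=58.8°, groundspeed=226.7 kt
Leg 2: heading=179.1°, groundspeed=274.1 kt
Leg 3: heading=6.7°, groundspeed=217.9 kt
Leg 4: heading=94.9°, groundspeed=243.2 kt
Leg 5: heading=165.6°, groundspeed=271.8 kt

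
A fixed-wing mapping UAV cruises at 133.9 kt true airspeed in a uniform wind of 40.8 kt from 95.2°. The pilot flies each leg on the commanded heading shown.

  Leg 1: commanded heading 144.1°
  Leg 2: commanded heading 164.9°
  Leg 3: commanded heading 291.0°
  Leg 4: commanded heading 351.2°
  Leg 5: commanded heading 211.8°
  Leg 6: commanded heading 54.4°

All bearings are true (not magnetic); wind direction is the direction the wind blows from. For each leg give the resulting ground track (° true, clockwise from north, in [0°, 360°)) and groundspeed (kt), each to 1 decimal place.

Leg 1: heading 144.1°; drift +16.0° → track 160.1°, groundspeed 111.4 kt
Leg 2: heading 164.9°; drift +17.7° → track 182.6°, groundspeed 125.7 kt
Leg 3: heading 291.0°; drift -3.7° → track 287.3°, groundspeed 173.5 kt
Leg 4: heading 351.2°; drift -15.4° → track 335.8°, groundspeed 149.1 kt
Leg 5: heading 211.8°; drift +13.5° → track 225.3°, groundspeed 156.5 kt
Leg 6: heading 54.4°; drift -14.5° → track 39.9°, groundspeed 106.4 kt

Leg 1: track=160.1°, groundspeed=111.4 kt
Leg 2: track=182.6°, groundspeed=125.7 kt
Leg 3: track=287.3°, groundspeed=173.5 kt
Leg 4: track=335.8°, groundspeed=149.1 kt
Leg 5: track=225.3°, groundspeed=156.5 kt
Leg 6: track=39.9°, groundspeed=106.4 kt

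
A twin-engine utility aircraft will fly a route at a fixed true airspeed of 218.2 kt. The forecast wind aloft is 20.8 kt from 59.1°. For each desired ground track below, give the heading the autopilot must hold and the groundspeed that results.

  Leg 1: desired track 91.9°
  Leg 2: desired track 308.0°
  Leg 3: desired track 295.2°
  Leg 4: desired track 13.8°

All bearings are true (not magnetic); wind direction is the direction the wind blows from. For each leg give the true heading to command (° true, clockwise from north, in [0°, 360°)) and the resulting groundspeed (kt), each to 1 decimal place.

Leg 1: desired track 91.9°; wind correction -3.0° → command heading 88.9°, groundspeed 200.4 kt
Leg 2: desired track 308.0°; wind correction +5.1° → command heading 313.1°, groundspeed 224.8 kt
Leg 3: desired track 295.2°; wind correction +4.5° → command heading 299.7°, groundspeed 229.1 kt
Leg 4: desired track 13.8°; wind correction +3.9° → command heading 17.7°, groundspeed 203.1 kt

Leg 1: heading=88.9°, groundspeed=200.4 kt
Leg 2: heading=313.1°, groundspeed=224.8 kt
Leg 3: heading=299.7°, groundspeed=229.1 kt
Leg 4: heading=17.7°, groundspeed=203.1 kt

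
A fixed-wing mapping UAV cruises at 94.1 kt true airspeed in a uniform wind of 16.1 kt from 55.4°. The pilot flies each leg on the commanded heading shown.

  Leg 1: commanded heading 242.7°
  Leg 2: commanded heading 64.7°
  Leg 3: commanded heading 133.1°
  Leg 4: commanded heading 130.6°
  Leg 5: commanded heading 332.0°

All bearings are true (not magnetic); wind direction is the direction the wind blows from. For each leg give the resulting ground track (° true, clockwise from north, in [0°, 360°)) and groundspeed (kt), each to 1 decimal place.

Leg 1: track=241.6°, groundspeed=110.1 kt
Leg 2: track=66.6°, groundspeed=78.3 kt
Leg 3: track=142.9°, groundspeed=92.0 kt
Leg 4: track=140.4°, groundspeed=91.3 kt
Leg 5: track=322.2°, groundspeed=93.6 kt

Leg 1: heading 242.7°; drift -1.1° → track 241.6°, groundspeed 110.1 kt
Leg 2: heading 64.7°; drift +1.9° → track 66.6°, groundspeed 78.3 kt
Leg 3: heading 133.1°; drift +9.8° → track 142.9°, groundspeed 92.0 kt
Leg 4: heading 130.6°; drift +9.8° → track 140.4°, groundspeed 91.3 kt
Leg 5: heading 332.0°; drift -9.8° → track 322.2°, groundspeed 93.6 kt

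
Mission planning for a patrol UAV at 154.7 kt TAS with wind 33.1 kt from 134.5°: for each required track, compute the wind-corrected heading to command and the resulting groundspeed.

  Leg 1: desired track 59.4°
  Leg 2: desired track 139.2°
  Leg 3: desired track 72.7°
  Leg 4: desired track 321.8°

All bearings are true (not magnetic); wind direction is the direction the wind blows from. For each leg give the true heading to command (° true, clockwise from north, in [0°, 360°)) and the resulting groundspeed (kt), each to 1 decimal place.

Leg 1: heading=71.3°, groundspeed=142.8 kt
Leg 2: heading=138.2°, groundspeed=121.7 kt
Leg 3: heading=83.6°, groundspeed=136.3 kt
Leg 4: heading=323.4°, groundspeed=187.5 kt

Leg 1: desired track 59.4°; wind correction +11.9° → command heading 71.3°, groundspeed 142.8 kt
Leg 2: desired track 139.2°; wind correction -1.0° → command heading 138.2°, groundspeed 121.7 kt
Leg 3: desired track 72.7°; wind correction +10.9° → command heading 83.6°, groundspeed 136.3 kt
Leg 4: desired track 321.8°; wind correction +1.6° → command heading 323.4°, groundspeed 187.5 kt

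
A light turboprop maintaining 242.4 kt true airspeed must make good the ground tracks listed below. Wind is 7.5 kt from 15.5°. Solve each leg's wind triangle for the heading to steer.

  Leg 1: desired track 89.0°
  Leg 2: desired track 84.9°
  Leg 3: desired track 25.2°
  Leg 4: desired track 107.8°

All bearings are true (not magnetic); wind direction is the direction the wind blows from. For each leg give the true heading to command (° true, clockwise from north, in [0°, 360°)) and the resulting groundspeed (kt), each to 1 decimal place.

Leg 1: heading=87.3°, groundspeed=240.2 kt
Leg 2: heading=83.2°, groundspeed=239.7 kt
Leg 3: heading=24.9°, groundspeed=235.0 kt
Leg 4: heading=106.0°, groundspeed=242.6 kt

Leg 1: desired track 89.0°; wind correction -1.7° → command heading 87.3°, groundspeed 240.2 kt
Leg 2: desired track 84.9°; wind correction -1.7° → command heading 83.2°, groundspeed 239.7 kt
Leg 3: desired track 25.2°; wind correction -0.3° → command heading 24.9°, groundspeed 235.0 kt
Leg 4: desired track 107.8°; wind correction -1.8° → command heading 106.0°, groundspeed 242.6 kt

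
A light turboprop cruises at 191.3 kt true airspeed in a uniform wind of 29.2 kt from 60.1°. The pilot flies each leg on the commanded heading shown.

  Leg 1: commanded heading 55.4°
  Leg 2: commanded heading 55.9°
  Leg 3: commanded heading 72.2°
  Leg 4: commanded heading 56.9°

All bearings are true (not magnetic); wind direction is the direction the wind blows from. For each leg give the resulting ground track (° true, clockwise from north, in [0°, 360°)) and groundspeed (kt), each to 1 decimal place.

Leg 1: heading 55.4°; drift -0.8° → track 54.6°, groundspeed 162.2 kt
Leg 2: heading 55.9°; drift -0.8° → track 55.1°, groundspeed 162.2 kt
Leg 3: heading 72.2°; drift +2.2° → track 74.4°, groundspeed 162.9 kt
Leg 4: heading 56.9°; drift -0.6° → track 56.3°, groundspeed 162.2 kt

Leg 1: track=54.6°, groundspeed=162.2 kt
Leg 2: track=55.1°, groundspeed=162.2 kt
Leg 3: track=74.4°, groundspeed=162.9 kt
Leg 4: track=56.3°, groundspeed=162.2 kt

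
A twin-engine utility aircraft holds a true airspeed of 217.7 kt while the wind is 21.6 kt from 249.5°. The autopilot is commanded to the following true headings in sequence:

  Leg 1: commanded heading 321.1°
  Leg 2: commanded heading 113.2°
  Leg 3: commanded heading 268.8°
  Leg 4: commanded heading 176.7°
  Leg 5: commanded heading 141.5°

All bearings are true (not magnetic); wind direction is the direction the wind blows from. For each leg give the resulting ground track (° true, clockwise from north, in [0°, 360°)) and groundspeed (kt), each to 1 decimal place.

Leg 1: heading 321.1°; drift +5.6° → track 326.7°, groundspeed 211.9 kt
Leg 2: heading 113.2°; drift -3.7° → track 109.5°, groundspeed 233.8 kt
Leg 3: heading 268.8°; drift +2.1° → track 270.9°, groundspeed 197.4 kt
Leg 4: heading 176.7°; drift -5.6° → track 171.1°, groundspeed 212.3 kt
Leg 5: heading 141.5°; drift -5.2° → track 136.3°, groundspeed 225.3 kt

Leg 1: track=326.7°, groundspeed=211.9 kt
Leg 2: track=109.5°, groundspeed=233.8 kt
Leg 3: track=270.9°, groundspeed=197.4 kt
Leg 4: track=171.1°, groundspeed=212.3 kt
Leg 5: track=136.3°, groundspeed=225.3 kt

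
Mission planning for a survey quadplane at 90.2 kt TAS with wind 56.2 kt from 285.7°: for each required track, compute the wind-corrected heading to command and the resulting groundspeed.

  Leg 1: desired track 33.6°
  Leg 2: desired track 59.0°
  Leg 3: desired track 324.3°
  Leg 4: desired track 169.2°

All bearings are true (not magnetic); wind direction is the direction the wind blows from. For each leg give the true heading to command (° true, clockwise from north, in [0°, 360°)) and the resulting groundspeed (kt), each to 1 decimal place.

Leg 1: heading=357.2°, groundspeed=89.9 kt
Leg 2: heading=32.0°, groundspeed=118.9 kt
Leg 3: heading=301.4°, groundspeed=39.2 kt
Leg 4: heading=203.1°, groundspeed=100.0 kt

Leg 1: desired track 33.6°; wind correction -36.4° → command heading 357.2°, groundspeed 89.9 kt
Leg 2: desired track 59.0°; wind correction -27.0° → command heading 32.0°, groundspeed 118.9 kt
Leg 3: desired track 324.3°; wind correction -22.9° → command heading 301.4°, groundspeed 39.2 kt
Leg 4: desired track 169.2°; wind correction +33.9° → command heading 203.1°, groundspeed 100.0 kt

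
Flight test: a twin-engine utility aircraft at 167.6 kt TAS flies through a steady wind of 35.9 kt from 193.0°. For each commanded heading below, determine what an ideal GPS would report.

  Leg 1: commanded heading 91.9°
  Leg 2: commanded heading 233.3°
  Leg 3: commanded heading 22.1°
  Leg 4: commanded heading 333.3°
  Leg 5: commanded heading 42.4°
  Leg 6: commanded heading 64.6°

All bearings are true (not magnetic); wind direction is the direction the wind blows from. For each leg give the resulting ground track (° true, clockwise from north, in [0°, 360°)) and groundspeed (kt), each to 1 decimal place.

Leg 1: heading 91.9°; drift -11.4° → track 80.5°, groundspeed 178.0 kt
Leg 2: heading 233.3°; drift +9.4° → track 242.7°, groundspeed 142.1 kt
Leg 3: heading 22.1°; drift -1.6° → track 20.5°, groundspeed 203.1 kt
Leg 4: heading 333.3°; drift +6.7° → track 340.0°, groundspeed 196.6 kt
Leg 5: heading 42.4°; drift -5.1° → track 37.3°, groundspeed 199.7 kt
Leg 6: heading 64.6°; drift -8.4° → track 56.2°, groundspeed 192.0 kt

Leg 1: track=80.5°, groundspeed=178.0 kt
Leg 2: track=242.7°, groundspeed=142.1 kt
Leg 3: track=20.5°, groundspeed=203.1 kt
Leg 4: track=340.0°, groundspeed=196.6 kt
Leg 5: track=37.3°, groundspeed=199.7 kt
Leg 6: track=56.2°, groundspeed=192.0 kt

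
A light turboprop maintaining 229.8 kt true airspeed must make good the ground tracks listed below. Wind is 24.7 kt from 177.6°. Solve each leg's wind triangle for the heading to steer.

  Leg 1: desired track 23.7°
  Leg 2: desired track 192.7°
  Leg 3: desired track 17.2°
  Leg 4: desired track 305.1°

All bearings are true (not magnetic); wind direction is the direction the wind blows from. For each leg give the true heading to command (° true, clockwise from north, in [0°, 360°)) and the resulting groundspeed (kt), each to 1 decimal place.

Leg 1: desired track 23.7°; wind correction +2.7° → command heading 26.4°, groundspeed 251.7 kt
Leg 2: desired track 192.7°; wind correction -1.6° → command heading 191.1°, groundspeed 205.9 kt
Leg 3: desired track 17.2°; wind correction +2.1° → command heading 19.3°, groundspeed 252.9 kt
Leg 4: desired track 305.1°; wind correction -4.9° → command heading 300.2°, groundspeed 244.0 kt

Leg 1: heading=26.4°, groundspeed=251.7 kt
Leg 2: heading=191.1°, groundspeed=205.9 kt
Leg 3: heading=19.3°, groundspeed=252.9 kt
Leg 4: heading=300.2°, groundspeed=244.0 kt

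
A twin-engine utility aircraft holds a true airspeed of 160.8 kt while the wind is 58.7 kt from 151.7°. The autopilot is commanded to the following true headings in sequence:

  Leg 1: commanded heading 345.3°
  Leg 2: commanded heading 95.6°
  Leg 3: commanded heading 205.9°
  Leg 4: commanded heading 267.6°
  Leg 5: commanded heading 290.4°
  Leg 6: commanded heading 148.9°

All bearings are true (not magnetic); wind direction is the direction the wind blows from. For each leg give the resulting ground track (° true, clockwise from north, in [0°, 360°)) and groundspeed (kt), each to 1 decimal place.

Leg 1: heading 345.3°; drift -3.6° → track 341.7°, groundspeed 218.3 kt
Leg 2: heading 95.6°; drift -20.8° → track 74.8°, groundspeed 137.0 kt
Leg 3: heading 205.9°; drift +20.6° → track 226.5°, groundspeed 135.1 kt
Leg 4: heading 267.6°; drift +15.8° → track 283.4°, groundspeed 193.8 kt
Leg 5: heading 290.4°; drift +10.7° → track 301.1°, groundspeed 208.5 kt
Leg 6: heading 148.9°; drift -1.6° → track 147.3°, groundspeed 102.2 kt

Leg 1: track=341.7°, groundspeed=218.3 kt
Leg 2: track=74.8°, groundspeed=137.0 kt
Leg 3: track=226.5°, groundspeed=135.1 kt
Leg 4: track=283.4°, groundspeed=193.8 kt
Leg 5: track=301.1°, groundspeed=208.5 kt
Leg 6: track=147.3°, groundspeed=102.2 kt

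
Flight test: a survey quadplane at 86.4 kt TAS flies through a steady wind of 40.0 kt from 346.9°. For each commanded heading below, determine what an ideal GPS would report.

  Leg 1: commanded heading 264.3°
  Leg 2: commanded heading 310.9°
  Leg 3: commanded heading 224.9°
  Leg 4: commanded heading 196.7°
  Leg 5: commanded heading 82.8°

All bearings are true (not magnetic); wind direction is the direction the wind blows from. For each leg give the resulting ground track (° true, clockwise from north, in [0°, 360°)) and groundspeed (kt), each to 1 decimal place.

Leg 1: track=238.3°, groundspeed=90.4 kt
Leg 2: track=287.4°, groundspeed=58.9 kt
Leg 3: track=207.4°, groundspeed=112.8 kt
Leg 4: track=187.4°, groundspeed=122.7 kt
Leg 5: track=106.5°, groundspeed=98.9 kt

Leg 1: heading 264.3°; drift -26.0° → track 238.3°, groundspeed 90.4 kt
Leg 2: heading 310.9°; drift -23.5° → track 287.4°, groundspeed 58.9 kt
Leg 3: heading 224.9°; drift -17.5° → track 207.4°, groundspeed 112.8 kt
Leg 4: heading 196.7°; drift -9.3° → track 187.4°, groundspeed 122.7 kt
Leg 5: heading 82.8°; drift +23.7° → track 106.5°, groundspeed 98.9 kt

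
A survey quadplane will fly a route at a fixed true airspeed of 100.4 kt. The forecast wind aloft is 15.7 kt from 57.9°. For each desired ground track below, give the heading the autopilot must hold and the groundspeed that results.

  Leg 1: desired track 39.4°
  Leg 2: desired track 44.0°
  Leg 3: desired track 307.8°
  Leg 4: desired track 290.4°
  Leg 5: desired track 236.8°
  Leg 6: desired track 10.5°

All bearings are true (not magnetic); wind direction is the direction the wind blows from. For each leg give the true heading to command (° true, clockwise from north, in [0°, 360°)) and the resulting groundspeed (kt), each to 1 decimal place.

Leg 1: desired track 39.4°; wind correction +2.8° → command heading 42.2°, groundspeed 85.4 kt
Leg 2: desired track 44.0°; wind correction +2.2° → command heading 46.2°, groundspeed 85.1 kt
Leg 3: desired track 307.8°; wind correction +8.4° → command heading 316.2°, groundspeed 104.7 kt
Leg 4: desired track 290.4°; wind correction +7.1° → command heading 297.5°, groundspeed 109.2 kt
Leg 5: desired track 236.8°; wind correction -0.2° → command heading 236.6°, groundspeed 116.1 kt
Leg 6: desired track 10.5°; wind correction +6.6° → command heading 17.1°, groundspeed 89.1 kt

Leg 1: heading=42.2°, groundspeed=85.4 kt
Leg 2: heading=46.2°, groundspeed=85.1 kt
Leg 3: heading=316.2°, groundspeed=104.7 kt
Leg 4: heading=297.5°, groundspeed=109.2 kt
Leg 5: heading=236.6°, groundspeed=116.1 kt
Leg 6: heading=17.1°, groundspeed=89.1 kt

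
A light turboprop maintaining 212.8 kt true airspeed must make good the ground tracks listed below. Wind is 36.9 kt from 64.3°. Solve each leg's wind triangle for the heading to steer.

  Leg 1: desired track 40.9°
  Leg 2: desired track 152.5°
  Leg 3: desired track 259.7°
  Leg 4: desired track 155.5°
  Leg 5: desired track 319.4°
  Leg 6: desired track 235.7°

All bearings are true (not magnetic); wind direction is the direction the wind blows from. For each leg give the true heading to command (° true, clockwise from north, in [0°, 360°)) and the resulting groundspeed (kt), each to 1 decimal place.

Leg 1: heading=44.8°, groundspeed=178.4 kt
Leg 2: heading=142.5°, groundspeed=208.4 kt
Leg 3: heading=262.3°, groundspeed=248.1 kt
Leg 4: heading=145.5°, groundspeed=210.4 kt
Leg 5: heading=329.0°, groundspeed=219.3 kt
Leg 6: heading=234.2°, groundspeed=249.2 kt

Leg 1: desired track 40.9°; wind correction +3.9° → command heading 44.8°, groundspeed 178.4 kt
Leg 2: desired track 152.5°; wind correction -10.0° → command heading 142.5°, groundspeed 208.4 kt
Leg 3: desired track 259.7°; wind correction +2.6° → command heading 262.3°, groundspeed 248.1 kt
Leg 4: desired track 155.5°; wind correction -10.0° → command heading 145.5°, groundspeed 210.4 kt
Leg 5: desired track 319.4°; wind correction +9.6° → command heading 329.0°, groundspeed 219.3 kt
Leg 6: desired track 235.7°; wind correction -1.5° → command heading 234.2°, groundspeed 249.2 kt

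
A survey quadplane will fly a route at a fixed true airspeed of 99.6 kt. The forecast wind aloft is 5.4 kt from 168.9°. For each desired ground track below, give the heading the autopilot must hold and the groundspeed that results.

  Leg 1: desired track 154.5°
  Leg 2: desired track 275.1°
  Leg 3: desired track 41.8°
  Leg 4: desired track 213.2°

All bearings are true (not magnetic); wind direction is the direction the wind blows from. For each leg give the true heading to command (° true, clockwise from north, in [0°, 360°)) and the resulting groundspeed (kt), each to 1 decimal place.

Leg 1: heading=155.3°, groundspeed=94.4 kt
Leg 2: heading=272.1°, groundspeed=101.0 kt
Leg 3: heading=44.3°, groundspeed=102.8 kt
Leg 4: heading=211.0°, groundspeed=95.7 kt

Leg 1: desired track 154.5°; wind correction +0.8° → command heading 155.3°, groundspeed 94.4 kt
Leg 2: desired track 275.1°; wind correction -3.0° → command heading 272.1°, groundspeed 101.0 kt
Leg 3: desired track 41.8°; wind correction +2.5° → command heading 44.3°, groundspeed 102.8 kt
Leg 4: desired track 213.2°; wind correction -2.2° → command heading 211.0°, groundspeed 95.7 kt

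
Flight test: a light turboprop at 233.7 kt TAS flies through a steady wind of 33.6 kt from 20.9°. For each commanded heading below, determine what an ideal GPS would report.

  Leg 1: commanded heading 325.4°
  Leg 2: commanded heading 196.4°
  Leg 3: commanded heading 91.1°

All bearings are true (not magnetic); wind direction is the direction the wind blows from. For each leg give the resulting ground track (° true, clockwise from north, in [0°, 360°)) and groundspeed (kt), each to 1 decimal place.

Leg 1: heading 325.4°; drift -7.4° → track 318.0°, groundspeed 216.4 kt
Leg 2: heading 196.4°; drift +0.6° → track 197.0°, groundspeed 267.2 kt
Leg 3: heading 91.1°; drift +8.1° → track 99.2°, groundspeed 224.6 kt

Leg 1: track=318.0°, groundspeed=216.4 kt
Leg 2: track=197.0°, groundspeed=267.2 kt
Leg 3: track=99.2°, groundspeed=224.6 kt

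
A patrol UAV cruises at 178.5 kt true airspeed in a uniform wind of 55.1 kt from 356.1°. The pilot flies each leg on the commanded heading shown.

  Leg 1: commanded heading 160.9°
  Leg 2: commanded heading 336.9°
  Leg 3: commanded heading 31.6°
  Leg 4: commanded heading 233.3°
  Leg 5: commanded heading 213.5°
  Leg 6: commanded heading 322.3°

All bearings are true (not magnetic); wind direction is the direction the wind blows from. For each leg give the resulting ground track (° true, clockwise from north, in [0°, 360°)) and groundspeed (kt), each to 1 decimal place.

Leg 1: track=164.5°, groundspeed=232.1 kt
Leg 2: track=328.7°, groundspeed=127.8 kt
Leg 3: track=45.1°, groundspeed=137.4 kt
Leg 4: track=220.8°, groundspeed=213.4 kt
Leg 5: track=204.9°, groundspeed=224.8 kt
Leg 6: track=309.3°, groundspeed=136.2 kt

Leg 1: heading 160.9°; drift +3.6° → track 164.5°, groundspeed 232.1 kt
Leg 2: heading 336.9°; drift -8.2° → track 328.7°, groundspeed 127.8 kt
Leg 3: heading 31.6°; drift +13.5° → track 45.1°, groundspeed 137.4 kt
Leg 4: heading 233.3°; drift -12.5° → track 220.8°, groundspeed 213.4 kt
Leg 5: heading 213.5°; drift -8.6° → track 204.9°, groundspeed 224.8 kt
Leg 6: heading 322.3°; drift -13.0° → track 309.3°, groundspeed 136.2 kt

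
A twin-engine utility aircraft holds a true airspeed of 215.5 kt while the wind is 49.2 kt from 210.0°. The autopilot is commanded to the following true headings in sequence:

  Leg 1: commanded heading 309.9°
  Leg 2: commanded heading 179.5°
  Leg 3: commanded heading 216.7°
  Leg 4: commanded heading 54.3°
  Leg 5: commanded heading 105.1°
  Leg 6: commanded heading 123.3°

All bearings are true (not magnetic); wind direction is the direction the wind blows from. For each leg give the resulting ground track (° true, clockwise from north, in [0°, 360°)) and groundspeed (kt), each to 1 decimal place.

Leg 1: track=322.1°, groundspeed=229.1 kt
Leg 2: track=171.3°, groundspeed=174.9 kt
Leg 3: track=218.7°, groundspeed=166.7 kt
Leg 4: track=49.9°, groundspeed=261.1 kt
Leg 5: track=93.3°, groundspeed=233.1 kt
Leg 6: track=110.3°, groundspeed=218.3 kt

Leg 1: heading 309.9°; drift +12.2° → track 322.1°, groundspeed 229.1 kt
Leg 2: heading 179.5°; drift -8.2° → track 171.3°, groundspeed 174.9 kt
Leg 3: heading 216.7°; drift +2.0° → track 218.7°, groundspeed 166.7 kt
Leg 4: heading 54.3°; drift -4.4° → track 49.9°, groundspeed 261.1 kt
Leg 5: heading 105.1°; drift -11.8° → track 93.3°, groundspeed 233.1 kt
Leg 6: heading 123.3°; drift -13.0° → track 110.3°, groundspeed 218.3 kt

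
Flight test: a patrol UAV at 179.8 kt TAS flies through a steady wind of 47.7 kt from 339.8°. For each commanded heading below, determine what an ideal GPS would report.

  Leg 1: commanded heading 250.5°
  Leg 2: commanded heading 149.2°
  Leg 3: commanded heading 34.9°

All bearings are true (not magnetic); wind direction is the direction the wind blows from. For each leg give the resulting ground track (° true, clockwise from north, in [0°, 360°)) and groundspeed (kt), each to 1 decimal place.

Leg 1: track=235.6°, groundspeed=185.5 kt
Leg 2: track=151.4°, groundspeed=226.9 kt
Leg 3: track=49.3°, groundspeed=157.4 kt

Leg 1: heading 250.5°; drift -14.9° → track 235.6°, groundspeed 185.5 kt
Leg 2: heading 149.2°; drift +2.2° → track 151.4°, groundspeed 226.9 kt
Leg 3: heading 34.9°; drift +14.4° → track 49.3°, groundspeed 157.4 kt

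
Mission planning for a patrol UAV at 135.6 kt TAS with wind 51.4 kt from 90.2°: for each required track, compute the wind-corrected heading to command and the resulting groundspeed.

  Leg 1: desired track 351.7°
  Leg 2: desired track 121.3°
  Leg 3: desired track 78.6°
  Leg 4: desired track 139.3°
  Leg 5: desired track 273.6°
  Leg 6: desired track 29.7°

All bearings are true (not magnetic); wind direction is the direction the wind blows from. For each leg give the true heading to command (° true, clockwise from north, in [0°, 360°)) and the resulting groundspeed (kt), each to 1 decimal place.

Leg 1: desired track 351.7°; wind correction +22.0° → command heading 13.7°, groundspeed 133.3 kt
Leg 2: desired track 121.3°; wind correction -11.3° → command heading 110.0°, groundspeed 89.0 kt
Leg 3: desired track 78.6°; wind correction +4.4° → command heading 83.0°, groundspeed 84.9 kt
Leg 4: desired track 139.3°; wind correction -16.6° → command heading 122.7°, groundspeed 96.3 kt
Leg 5: desired track 273.6°; wind correction +1.3° → command heading 274.9°, groundspeed 186.9 kt
Leg 6: desired track 29.7°; wind correction +19.3° → command heading 49.0°, groundspeed 102.7 kt

Leg 1: heading=13.7°, groundspeed=133.3 kt
Leg 2: heading=110.0°, groundspeed=89.0 kt
Leg 3: heading=83.0°, groundspeed=84.9 kt
Leg 4: heading=122.7°, groundspeed=96.3 kt
Leg 5: heading=274.9°, groundspeed=186.9 kt
Leg 6: heading=49.0°, groundspeed=102.7 kt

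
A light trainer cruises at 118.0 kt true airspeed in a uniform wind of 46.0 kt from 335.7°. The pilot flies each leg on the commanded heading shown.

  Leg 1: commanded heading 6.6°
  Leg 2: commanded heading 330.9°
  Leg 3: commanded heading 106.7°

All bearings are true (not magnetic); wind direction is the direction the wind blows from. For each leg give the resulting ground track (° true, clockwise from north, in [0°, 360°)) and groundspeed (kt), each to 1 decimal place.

Leg 1: heading 6.6°; drift +16.7° → track 23.3°, groundspeed 82.0 kt
Leg 2: heading 330.9°; drift -3.1° → track 327.8°, groundspeed 72.3 kt
Leg 3: heading 106.7°; drift +13.2° → track 119.9°, groundspeed 152.2 kt

Leg 1: track=23.3°, groundspeed=82.0 kt
Leg 2: track=327.8°, groundspeed=72.3 kt
Leg 3: track=119.9°, groundspeed=152.2 kt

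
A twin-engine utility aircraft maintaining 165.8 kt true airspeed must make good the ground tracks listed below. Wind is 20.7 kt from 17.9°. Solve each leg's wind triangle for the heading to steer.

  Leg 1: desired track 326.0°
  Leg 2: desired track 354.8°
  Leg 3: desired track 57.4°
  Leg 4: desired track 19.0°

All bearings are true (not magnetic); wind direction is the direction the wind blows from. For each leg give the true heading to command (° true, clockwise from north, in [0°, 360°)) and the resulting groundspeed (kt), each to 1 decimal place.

Leg 1: desired track 326.0°; wind correction +5.6° → command heading 331.6°, groundspeed 152.2 kt
Leg 2: desired track 354.8°; wind correction +2.8° → command heading 357.6°, groundspeed 146.6 kt
Leg 3: desired track 57.4°; wind correction -4.6° → command heading 52.8°, groundspeed 149.3 kt
Leg 4: desired track 19.0°; wind correction -0.1° → command heading 18.9°, groundspeed 145.1 kt

Leg 1: heading=331.6°, groundspeed=152.2 kt
Leg 2: heading=357.6°, groundspeed=146.6 kt
Leg 3: heading=52.8°, groundspeed=149.3 kt
Leg 4: heading=18.9°, groundspeed=145.1 kt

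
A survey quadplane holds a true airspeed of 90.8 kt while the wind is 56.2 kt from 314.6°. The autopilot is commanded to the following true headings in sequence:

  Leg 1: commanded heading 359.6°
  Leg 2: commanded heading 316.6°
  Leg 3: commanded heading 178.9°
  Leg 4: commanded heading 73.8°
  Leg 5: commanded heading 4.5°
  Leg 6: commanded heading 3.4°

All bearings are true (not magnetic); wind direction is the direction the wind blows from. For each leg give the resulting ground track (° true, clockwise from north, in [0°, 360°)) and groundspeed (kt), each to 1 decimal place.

Leg 1: heading 359.6°; drift +37.9° → track 37.5°, groundspeed 64.7 kt
Leg 2: heading 316.6°; drift +3.2° → track 319.8°, groundspeed 34.7 kt
Leg 3: heading 178.9°; drift -16.7° → track 162.2°, groundspeed 136.8 kt
Leg 4: heading 73.8°; drift +22.5° → track 96.3°, groundspeed 128.0 kt
Leg 5: heading 4.5°; drift +38.2° → track 42.7°, groundspeed 69.5 kt
Leg 6: heading 3.4°; drift +38.2° → track 41.6°, groundspeed 68.4 kt

Leg 1: track=37.5°, groundspeed=64.7 kt
Leg 2: track=319.8°, groundspeed=34.7 kt
Leg 3: track=162.2°, groundspeed=136.8 kt
Leg 4: track=96.3°, groundspeed=128.0 kt
Leg 5: track=42.7°, groundspeed=69.5 kt
Leg 6: track=41.6°, groundspeed=68.4 kt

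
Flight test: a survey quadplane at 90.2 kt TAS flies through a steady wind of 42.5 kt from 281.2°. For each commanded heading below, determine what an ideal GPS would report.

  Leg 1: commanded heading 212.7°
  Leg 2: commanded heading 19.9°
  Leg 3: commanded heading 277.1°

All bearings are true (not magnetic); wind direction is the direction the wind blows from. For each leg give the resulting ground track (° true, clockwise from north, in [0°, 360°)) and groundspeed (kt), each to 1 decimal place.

Leg 1: heading 212.7°; drift -27.9° → track 184.8°, groundspeed 84.5 kt
Leg 2: heading 19.9°; drift +23.5° → track 43.4°, groundspeed 105.4 kt
Leg 3: heading 277.1°; drift -3.6° → track 273.5°, groundspeed 47.9 kt

Leg 1: track=184.8°, groundspeed=84.5 kt
Leg 2: track=43.4°, groundspeed=105.4 kt
Leg 3: track=273.5°, groundspeed=47.9 kt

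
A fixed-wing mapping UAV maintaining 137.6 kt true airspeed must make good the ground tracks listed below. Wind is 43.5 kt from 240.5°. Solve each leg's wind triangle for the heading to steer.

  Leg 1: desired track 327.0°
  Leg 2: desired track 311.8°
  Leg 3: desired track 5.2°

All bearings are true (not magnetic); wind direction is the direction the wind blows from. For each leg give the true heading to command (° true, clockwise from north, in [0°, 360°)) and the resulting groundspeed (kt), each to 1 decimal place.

Leg 1: desired track 327.0°; wind correction -18.4° → command heading 308.6°, groundspeed 127.9 kt
Leg 2: desired track 311.8°; wind correction -17.4° → command heading 294.4°, groundspeed 117.3 kt
Leg 3: desired track 5.2°; wind correction -15.1° → command heading 350.1°, groundspeed 157.6 kt

Leg 1: heading=308.6°, groundspeed=127.9 kt
Leg 2: heading=294.4°, groundspeed=117.3 kt
Leg 3: heading=350.1°, groundspeed=157.6 kt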